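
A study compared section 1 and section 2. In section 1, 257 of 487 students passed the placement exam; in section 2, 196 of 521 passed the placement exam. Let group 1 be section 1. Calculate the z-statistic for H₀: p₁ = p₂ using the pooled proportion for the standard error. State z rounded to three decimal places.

z = 4.833

p̂₁ = 257/487 = 0.52772, p̂₂ = 196/521 = 0.37620.
Pooling: p̂ = 453/1008 = 0.44940.
SE = √[p̂(1−p̂)(1/n₁+1/n₂)] = √[0.44940·0.55060·(1/487+1/521)] ≈ 0.031353.
z = 0.15152/0.031353 = 4.833.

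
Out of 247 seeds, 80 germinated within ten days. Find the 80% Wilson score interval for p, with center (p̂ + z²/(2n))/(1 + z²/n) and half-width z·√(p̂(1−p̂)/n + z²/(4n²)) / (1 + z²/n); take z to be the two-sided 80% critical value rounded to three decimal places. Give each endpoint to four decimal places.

p̂ = 80/247 = 0.32389; z = 1.282, so z² = 1.643524.
1 + z²/n = 1.006654.
Center = (0.32389 + 0.003327)/1.006654 = 0.32505.
Radicand: p̂(1−p̂)/n + z²/(4n²) = 0.000886575 + 0.000006735 = 0.000893310.
Half-width = z·√(radicand)/denom = 1.282·0.029888/1.006654 = 0.03806.
So the interval runs from 0.2870 to 0.3631.

(0.2870, 0.3631)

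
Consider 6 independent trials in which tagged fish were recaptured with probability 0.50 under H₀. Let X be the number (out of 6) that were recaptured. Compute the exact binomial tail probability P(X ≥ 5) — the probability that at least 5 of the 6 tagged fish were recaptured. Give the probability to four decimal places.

P = 0.1094

X is binomial with n = 6 and p = 0.50.
P(X ≥ 5) = C(6,5)·0.50^5·0.50^1 + C(6,6)·0.50^6·0.50^0.
= 0.093750 + 0.015625 = 0.1094.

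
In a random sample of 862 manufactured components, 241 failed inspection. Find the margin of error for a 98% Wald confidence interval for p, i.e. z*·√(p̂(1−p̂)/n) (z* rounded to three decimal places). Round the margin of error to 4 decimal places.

With x = 241 successes in n = 862, p̂ = 0.27958.
Standard error of p̂: √(0.201416/862) = √0.000233661 = 0.015286.
z* = 2.326 at the 98% level.
ME = 2.326·0.015286 = 0.0356.

ME = 0.0356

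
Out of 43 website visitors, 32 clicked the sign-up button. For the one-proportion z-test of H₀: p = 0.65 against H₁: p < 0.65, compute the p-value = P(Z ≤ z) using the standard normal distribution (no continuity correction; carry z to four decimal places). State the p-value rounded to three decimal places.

With x = 32 successes in n = 43, p̂ = 0.74419.
Under H₀, SE = √(p₀(1−p₀)/n) = √(0.65·0.35/43) = √0.005290698 = 0.072737.
Test statistic (full precision, shown to 4 dp): z = (32/43 − 0.65)/SE₀ ≈ 1.2949.
From the standard normal, P(Z ≤ z) = 0.902.

p-value = 0.902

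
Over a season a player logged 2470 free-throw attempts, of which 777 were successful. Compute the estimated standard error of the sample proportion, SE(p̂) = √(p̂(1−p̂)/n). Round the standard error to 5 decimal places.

SE = 0.00934

p̂ = 777/2470 = 0.31457.
p̂(1−p̂) = 0.31457·0.68543 = 0.215616.
Dividing by n and taking the root: √0.000087294 = 0.00934.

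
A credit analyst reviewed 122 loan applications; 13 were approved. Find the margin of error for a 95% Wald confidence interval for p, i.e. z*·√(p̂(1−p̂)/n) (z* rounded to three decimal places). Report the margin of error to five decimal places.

Sample proportion p̂ = 13/122 = 0.10656.
SE(p̂) = √(0.10656·0.89344/122) = 0.027935.
The 95% critical value is z* = 1.960.
Margin of error = z*·SE = 1.960 × 0.027935 = 0.05475.

ME = 0.05475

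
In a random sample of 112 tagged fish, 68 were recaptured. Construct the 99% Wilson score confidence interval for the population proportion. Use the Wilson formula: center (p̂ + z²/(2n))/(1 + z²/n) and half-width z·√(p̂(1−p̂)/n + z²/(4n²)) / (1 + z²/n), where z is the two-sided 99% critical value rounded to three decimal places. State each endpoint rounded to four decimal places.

Here p̂ = 68/112 = 0.60714 and z = 2.576 (z² = 6.635776).
1 + z²/n = 1.059248.
Adjusted center: (0.60714 + z²/(2n))/1.059248 = 0.60115.
Radicand: p̂(1−p̂)/n + z²/(4n²) = 0.002129647 + 0.000132250 = 0.002261897.
Half-width = z·√(radicand)/denom = 2.576·0.047559/1.059248 = 0.11566.
Interval: 0.60115 ± 0.11566 → (0.4855, 0.7168).

(0.4855, 0.7168)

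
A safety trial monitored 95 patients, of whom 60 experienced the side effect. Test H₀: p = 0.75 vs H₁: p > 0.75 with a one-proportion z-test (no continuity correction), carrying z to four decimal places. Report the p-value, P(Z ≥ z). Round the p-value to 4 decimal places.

p-value = 0.9962

The sample proportion is 60/95 = 0.63158.
Null standard error: √(0.75·0.25/95) = √0.001973684 = 0.044426.
Test statistic (full precision, shown to 4 dp): z = (60/95 − 0.75)/SE₀ ≈ -2.6656.
p-value = P(Z ≥ z) with z = -2.6656 → 0.9962.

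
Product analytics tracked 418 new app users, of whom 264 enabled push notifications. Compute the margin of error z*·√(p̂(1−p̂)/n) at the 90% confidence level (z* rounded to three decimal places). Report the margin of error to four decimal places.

ME = 0.0388

The sample proportion is 264/418 = 0.63158.
SE(p̂) = √(0.63158·0.36842/418) = 0.023594.
z* = 1.645 at the 90% level.
Margin of error = z*·SE = 1.645 × 0.023594 = 0.0388.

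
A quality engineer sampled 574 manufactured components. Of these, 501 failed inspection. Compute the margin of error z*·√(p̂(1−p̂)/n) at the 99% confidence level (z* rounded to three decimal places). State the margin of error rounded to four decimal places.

ME = 0.0358

The sample proportion is 501/574 = 0.87282.
SE = √(p̂(1−p̂)/n) = √(0.111004/574) = 0.013906.
For 99% confidence, z* = 2.576.
ME = 2.576·0.013906 = 0.0358.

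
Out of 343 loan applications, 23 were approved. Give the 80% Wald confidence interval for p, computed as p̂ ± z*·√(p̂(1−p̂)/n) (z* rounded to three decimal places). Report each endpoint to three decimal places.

(0.050, 0.084)

The sample proportion is 23/343 = 0.06706.
Standard error of p̂: √(0.062559/343) = √0.000182388 = 0.013505.
The 80% critical value is z* = 1.282.
Margin = 1.282·0.013505 = 0.01731.
So the interval runs from 0.050 to 0.084.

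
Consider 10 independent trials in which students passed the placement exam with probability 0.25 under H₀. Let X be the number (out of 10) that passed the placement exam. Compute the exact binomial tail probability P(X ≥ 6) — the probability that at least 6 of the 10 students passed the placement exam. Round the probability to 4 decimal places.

X is binomial with n = 10 and p = 0.25.
P(X ≥ 6) = Σ_{j=6}^{10} C(10,j)·0.25^j·0.75^{10−j}.
= 0.016222 + 0.003090 + 0.000386 + 0.000029 + 0.000001 = 0.0197.

P = 0.0197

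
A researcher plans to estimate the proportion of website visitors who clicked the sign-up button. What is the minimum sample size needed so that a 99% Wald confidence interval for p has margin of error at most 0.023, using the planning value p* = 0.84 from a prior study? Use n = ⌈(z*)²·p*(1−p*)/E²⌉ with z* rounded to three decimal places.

For 99% confidence, z* = 2.576.
p*(1−p*) = 0.1344.
(z*)²·p*(1−p*)/E² = 6.635776·0.1344/0.000529 = 1685.914.
⌈1685.914⌉ = 1686.

n = 1686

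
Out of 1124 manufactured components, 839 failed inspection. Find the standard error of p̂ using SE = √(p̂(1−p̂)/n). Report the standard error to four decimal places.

SE = 0.0130

With x = 839 successes in n = 1124, p̂ = 0.74644.
p̂(1−p̂) = 0.74644·0.25356 = 0.189267.
SE = √(0.189267/1124) = 0.0130.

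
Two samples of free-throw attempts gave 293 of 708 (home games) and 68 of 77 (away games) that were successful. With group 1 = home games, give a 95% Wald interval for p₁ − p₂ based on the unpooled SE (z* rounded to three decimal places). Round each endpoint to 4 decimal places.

p̂₁ = 0.41384, p̂₂ = 0.88312, so the observed difference is -0.46928.
SE = √(0.000342623 + 0.001340538) = √0.001683161 = 0.041026.
For 95% confidence, z* = 1.960. Margin = 1.960·0.041026 = 0.08041.
So the interval runs from -0.5497 to -0.3889.

(-0.5497, -0.3889)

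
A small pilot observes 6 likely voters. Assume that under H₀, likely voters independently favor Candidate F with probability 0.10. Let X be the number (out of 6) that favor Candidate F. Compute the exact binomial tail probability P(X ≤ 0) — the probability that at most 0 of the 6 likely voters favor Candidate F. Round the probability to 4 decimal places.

X is binomial with n = 6 and p = 0.10.
P(X ≤ 0) = C(6,0)·0.10^0·0.90^6.
= 0.531441 = 0.5314.

P = 0.5314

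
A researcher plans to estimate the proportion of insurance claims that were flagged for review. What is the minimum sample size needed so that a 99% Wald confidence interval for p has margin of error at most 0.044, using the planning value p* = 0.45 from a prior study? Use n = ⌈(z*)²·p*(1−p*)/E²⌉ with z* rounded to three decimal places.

n = 849

z* = 2.576 at the 99% level.
p*(1−p*) = 0.2475.
Required n before rounding: 6.635776 × 0.2475 / 0.044² = 848.324.
⌈848.324⌉ = 849.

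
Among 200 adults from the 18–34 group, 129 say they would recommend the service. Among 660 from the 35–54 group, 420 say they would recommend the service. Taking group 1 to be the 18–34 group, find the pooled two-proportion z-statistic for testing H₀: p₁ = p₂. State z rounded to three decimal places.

z = 0.223

Sample proportions: p̂₁ = 129/200 = 0.64500 and p̂₂ = 420/660 = 0.63636.
Pooled p̂ = (129+420)/(200+660) = 549/860 = 0.63837.
Pooled SE = √[0.2308532·0.00651515] ≈ 0.038782.
z = 0.00864/0.038782 = 0.223.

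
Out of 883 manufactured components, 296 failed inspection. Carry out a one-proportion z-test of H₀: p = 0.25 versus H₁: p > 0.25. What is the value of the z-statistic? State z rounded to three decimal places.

z = 5.848

With x = 296 successes in n = 883, p̂ = 0.33522.
Null standard error: √(0.25·0.75/883) = √0.000212344 = 0.014572.
Test statistic: z = 0.08522/0.014572 = 5.848.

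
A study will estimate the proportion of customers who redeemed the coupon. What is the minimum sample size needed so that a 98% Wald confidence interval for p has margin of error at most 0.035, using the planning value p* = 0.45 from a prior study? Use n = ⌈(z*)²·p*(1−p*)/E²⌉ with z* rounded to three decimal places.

n = 1094

The 98% critical value is z* = 2.326.
p*(1−p*) = 0.45·0.55 = 0.2475.
Required n before rounding: 5.410276 × 0.2475 / 0.035² = 1093.097.
Rounding up, n = 1094.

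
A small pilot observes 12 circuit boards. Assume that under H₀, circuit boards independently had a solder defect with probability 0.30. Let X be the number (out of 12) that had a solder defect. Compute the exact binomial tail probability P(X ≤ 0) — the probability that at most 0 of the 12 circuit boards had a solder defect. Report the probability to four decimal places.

X ~ Binomial(n=12, p=0.30).
P(X ≤ 0) = C(12,0)·0.30^0·0.70^12.
= 0.013841 = 0.0138.

P = 0.0138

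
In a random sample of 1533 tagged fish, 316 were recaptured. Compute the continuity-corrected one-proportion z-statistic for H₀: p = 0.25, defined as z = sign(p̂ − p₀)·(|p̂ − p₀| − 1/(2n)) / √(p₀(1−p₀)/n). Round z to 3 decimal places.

Sample proportion p̂ = 316/1533 = 0.20613. p̂ − p₀ = -0.043868.
Continuity correction 1/(2n) = 1/3066 = 0.000326.
Corrected numerator: |-0.043868| − 0.000326 = 0.043542.
Under H₀, SE = √(p₀(1−p₀)/n) = √(0.25·0.75/1533) = √0.000122309 = 0.011059.
z = −0.043542/0.011059 = -3.937.

z = -3.937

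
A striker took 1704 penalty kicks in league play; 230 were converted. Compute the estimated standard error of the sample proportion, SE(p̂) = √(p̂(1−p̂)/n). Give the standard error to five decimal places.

SE = 0.00828

With x = 230 successes in n = 1704, p̂ = 0.13498.
p̂(1−p̂) = 0.116760.
SE = √(0.116760/1704) = √0.000068521 = 0.00828.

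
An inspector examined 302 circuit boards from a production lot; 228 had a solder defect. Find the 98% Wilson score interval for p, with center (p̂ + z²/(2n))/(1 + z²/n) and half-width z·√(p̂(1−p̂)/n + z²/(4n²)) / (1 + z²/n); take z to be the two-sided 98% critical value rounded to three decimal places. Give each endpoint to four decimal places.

p̂ = 228/302 = 0.75497; z = 2.326, so z² = 5.410276.
Denominator 1 + z²/n = 1 + 5.410276/302 = 1.017915.
Center = (0.75497 + 0.008957)/1.017915 = 0.75048.
Radicand: p̂(1−p̂)/n + z²/(4n²) = 0.000612556 + 0.000014830 = 0.000627386.
Half-width = 2.326·√0.000627386/1.017915 = 0.05724.
Interval: 0.75048 ± 0.05724 → (0.6932, 0.8077).

(0.6932, 0.8077)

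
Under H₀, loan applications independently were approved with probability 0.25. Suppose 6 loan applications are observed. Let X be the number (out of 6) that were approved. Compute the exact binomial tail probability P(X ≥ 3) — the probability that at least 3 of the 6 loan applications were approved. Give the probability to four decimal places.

X is binomial with n = 6 and p = 0.25.
P(X ≥ 3) = C(6,3)·0.25^3·0.75^3 + C(6,4)·0.25^4·0.75^2 + C(6,5)·0.25^5·0.75^1 + C(6,6)·0.25^6·0.75^0.
= 0.131836 + 0.032959 + 0.004395 + 0.000244 = 0.1694.

P = 0.1694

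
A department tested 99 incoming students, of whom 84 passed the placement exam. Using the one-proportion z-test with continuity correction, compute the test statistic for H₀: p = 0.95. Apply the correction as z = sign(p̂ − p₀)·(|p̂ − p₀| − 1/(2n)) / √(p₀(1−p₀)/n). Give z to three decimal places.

z = -4.404

The sample proportion is 84/99 = 0.84848. p̂ − p₀ = -0.101515.
1/(2n) = 0.005051.
Corrected numerator: |-0.101515| − 0.005051 = 0.096464.
Under H₀, SE = √(p₀(1−p₀)/n) = √(0.95·0.05/99) = √0.000479798 = 0.021904.
z = (−)0.096464/0.021904 = -4.404.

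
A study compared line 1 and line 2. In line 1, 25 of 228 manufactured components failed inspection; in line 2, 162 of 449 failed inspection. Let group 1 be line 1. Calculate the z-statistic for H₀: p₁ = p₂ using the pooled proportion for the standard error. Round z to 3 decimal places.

p̂₁ = 25/228 = 0.10965, p̂₂ = 162/449 = 0.36080.
Pooling: p̂ = 187/677 = 0.27622.
SE = √[p̂(1−p̂)(1/n₁+1/n₂)] = √[0.27622·0.72378·(1/228+1/449)] ≈ 0.036361.
z = -0.25115/0.036361 = -6.907.

z = -6.907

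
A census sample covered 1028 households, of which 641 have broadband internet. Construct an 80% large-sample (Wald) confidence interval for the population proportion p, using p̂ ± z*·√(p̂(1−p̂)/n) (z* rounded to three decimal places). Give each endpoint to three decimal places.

(0.604, 0.643)

The sample proportion is 641/1028 = 0.62354.
Standard error of p̂: √(0.234738/1028) = √0.000228344 = 0.015111.
The 80% critical value is z* = 1.282.
Margin = 1.282·0.015111 = 0.01937.
So the interval runs from 0.604 to 0.643.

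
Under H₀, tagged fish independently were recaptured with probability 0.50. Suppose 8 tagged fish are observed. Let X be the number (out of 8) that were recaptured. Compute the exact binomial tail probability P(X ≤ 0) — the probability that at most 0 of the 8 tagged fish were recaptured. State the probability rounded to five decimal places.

X is binomial with n = 8 and p = 0.50.
P(X ≤ 0) = C(8,0)·0.50^0·0.50^8.
= 0.003906 = 0.00391.

P = 0.00391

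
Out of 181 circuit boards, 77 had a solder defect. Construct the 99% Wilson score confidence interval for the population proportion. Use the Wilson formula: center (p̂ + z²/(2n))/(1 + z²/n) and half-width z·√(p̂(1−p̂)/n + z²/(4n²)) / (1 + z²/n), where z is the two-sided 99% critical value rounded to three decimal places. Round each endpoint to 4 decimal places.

Here p̂ = 77/181 = 0.42541 and z = 2.576 (z² = 6.635776).
1 + z²/n = 1.036662.
Center = (0.42541 + 0.018331)/1.036662 = 0.42805.
Radicand: p̂(1−p̂)/n + z²/(4n²) = 0.001350481 + 0.000050638 = 0.001401119.
Half-width = 2.576·√0.001401119/1.036662 = 0.09301.
Interval: 0.42805 ± 0.09301 → (0.3350, 0.5211).

(0.3350, 0.5211)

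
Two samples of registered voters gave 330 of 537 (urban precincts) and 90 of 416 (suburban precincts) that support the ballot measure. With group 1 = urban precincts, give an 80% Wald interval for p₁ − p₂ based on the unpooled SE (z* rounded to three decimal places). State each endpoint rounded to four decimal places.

p̂₁ = 330/537 = 0.61453, p̂₂ = 90/416 = 0.21635; p̂₁ − p̂₂ = 0.39818.
Unpooled SE = √(p̂₁(1−p̂₁)/n₁ + p̂₂(1−p̂₂)/n₂) = √(0.000441125 + 0.000407549) = 0.029132.
For 80% confidence, z* = 1.282. Margin of error = 0.03735.
Interval: 0.39818 ± 0.03735 → (0.3608, 0.4355).

(0.3608, 0.4355)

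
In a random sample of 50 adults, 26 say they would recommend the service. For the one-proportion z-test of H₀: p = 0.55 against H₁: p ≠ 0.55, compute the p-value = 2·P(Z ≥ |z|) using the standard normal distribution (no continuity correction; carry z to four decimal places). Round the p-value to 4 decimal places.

p-value = 0.6698

With x = 26 successes in n = 50, p̂ = 0.52000.
Null standard error: √(0.55·0.45/50) = √0.004950000 = 0.070356.
z = (p̂ − p₀)/SE = (26/50 − 0.55)/0.070356 ≈ -0.4264.
From the standard normal, 2·P(Z ≥ |z|) = 0.6698.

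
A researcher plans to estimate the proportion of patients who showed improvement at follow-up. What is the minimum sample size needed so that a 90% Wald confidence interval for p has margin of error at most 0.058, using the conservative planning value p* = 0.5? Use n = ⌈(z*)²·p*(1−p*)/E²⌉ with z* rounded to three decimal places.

n = 202

z* = 1.645 at the 90% level.
p*(1−p*) = 0.50·0.50 = 0.2500.
(z*)²·p*(1−p*)/E² = 2.706025·0.2500/0.003364 = 201.102.
⌈201.102⌉ = 202.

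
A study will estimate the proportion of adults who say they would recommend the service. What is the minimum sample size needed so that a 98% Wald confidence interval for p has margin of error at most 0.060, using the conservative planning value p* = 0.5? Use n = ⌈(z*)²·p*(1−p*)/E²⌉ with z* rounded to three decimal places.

The 98% critical value is z* = 2.326.
p*(1−p*) = 0.50·0.50 = 0.2500.
Required n before rounding: 5.410276 × 0.2500 / 0.060² = 375.714.
⌈375.714⌉ = 376.

n = 376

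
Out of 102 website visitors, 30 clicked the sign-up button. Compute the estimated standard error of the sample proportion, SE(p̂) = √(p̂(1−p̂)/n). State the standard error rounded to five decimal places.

SE = 0.04512

The sample proportion is 30/102 = 0.29412.
p̂(1−p̂) = 0.29412·0.70588 = 0.207613.
Dividing by n and taking the root: √0.002035422 = 0.04512.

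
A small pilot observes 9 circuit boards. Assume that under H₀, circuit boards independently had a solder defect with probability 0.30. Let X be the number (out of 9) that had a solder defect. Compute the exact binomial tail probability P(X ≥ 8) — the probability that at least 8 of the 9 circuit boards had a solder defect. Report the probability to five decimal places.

P = 0.00043

X is binomial with n = 9 and p = 0.30.
P(X ≥ 8) = C(9,8)·0.30^8·0.70^1 + C(9,9)·0.30^9·0.70^0.
= 0.000413 + 0.000020 = 0.00043.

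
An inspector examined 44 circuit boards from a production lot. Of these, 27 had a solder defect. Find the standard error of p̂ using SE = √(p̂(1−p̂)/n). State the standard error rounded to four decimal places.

p̂ = 27/44 = 0.61364.
p̂(1−p̂) = 0.237086.
SE = √(0.237086/44) = 0.0734.

SE = 0.0734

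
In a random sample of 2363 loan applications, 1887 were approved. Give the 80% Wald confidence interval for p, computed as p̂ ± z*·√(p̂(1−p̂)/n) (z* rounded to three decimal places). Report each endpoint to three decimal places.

(0.788, 0.809)

With x = 1887 successes in n = 2363, p̂ = 0.79856.
SE(p̂) = √(0.79856·0.20144/2363) = 0.008251.
The 80% critical value is z* = 1.282.
Margin = 1.282·0.008251 = 0.01058.
So the interval runs from 0.788 to 0.809.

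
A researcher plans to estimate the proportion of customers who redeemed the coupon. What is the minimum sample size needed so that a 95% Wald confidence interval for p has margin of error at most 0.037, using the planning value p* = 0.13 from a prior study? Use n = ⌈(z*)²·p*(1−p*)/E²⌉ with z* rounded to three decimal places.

n = 318

For 95% confidence, z* = 1.960.
p*(1−p*) = 0.1131.
(z*)²·p*(1−p*)/E² = 3.841600·0.1131/0.001369 = 317.374.
⌈317.374⌉ = 318.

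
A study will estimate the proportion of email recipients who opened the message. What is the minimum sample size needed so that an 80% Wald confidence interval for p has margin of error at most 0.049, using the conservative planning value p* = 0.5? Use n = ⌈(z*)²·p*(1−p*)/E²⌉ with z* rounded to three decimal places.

For 80% confidence, z* = 1.282.
p*(1−p*) = 0.50·0.50 = 0.2500.
(z*)²·p*(1−p*)/E² = 1.643524·0.2500/0.002401 = 171.129.
Rounding up, n = 172.

n = 172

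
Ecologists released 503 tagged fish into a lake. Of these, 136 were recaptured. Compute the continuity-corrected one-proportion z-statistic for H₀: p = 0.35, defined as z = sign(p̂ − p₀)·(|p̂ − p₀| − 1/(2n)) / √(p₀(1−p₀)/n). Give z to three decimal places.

With x = 136 successes in n = 503, p̂ = 0.27038. p̂ − p₀ = -0.079622.
Continuity correction 1/(2n) = 1/1006 = 0.000994.
Corrected numerator: |-0.079622| − 0.000994 = 0.078628.
SE₀ = √(0.35·0.65/503) = 0.021267.
z = −0.078628/0.021267 = -3.697.

z = -3.697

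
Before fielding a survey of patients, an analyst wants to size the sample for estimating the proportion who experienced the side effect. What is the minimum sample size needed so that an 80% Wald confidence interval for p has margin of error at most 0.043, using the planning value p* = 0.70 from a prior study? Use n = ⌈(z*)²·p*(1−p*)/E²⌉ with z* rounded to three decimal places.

The 80% critical value is z* = 1.282.
p*(1−p*) = 0.70·0.30 = 0.2100.
Required n before rounding: 1.643524 × 0.2100 / 0.043² = 186.663.
Rounding up, n = 187.

n = 187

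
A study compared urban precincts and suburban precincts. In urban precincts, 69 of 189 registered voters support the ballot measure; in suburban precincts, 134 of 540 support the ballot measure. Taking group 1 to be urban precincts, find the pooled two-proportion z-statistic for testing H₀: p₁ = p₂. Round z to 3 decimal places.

Sample proportions: p̂₁ = 69/189 = 0.36508 and p̂₂ = 134/540 = 0.24815.
Pooled p̂ = (69+134)/(189+540) = 203/729 = 0.27846.
Pooled SE = √[0.2009216·0.00714286] ≈ 0.037883.
z = (p̂₁ − p̂₂)/SE = (0.36508 − 0.24815)/0.037883 = 0.11693/0.037883 = 3.087.

z = 3.087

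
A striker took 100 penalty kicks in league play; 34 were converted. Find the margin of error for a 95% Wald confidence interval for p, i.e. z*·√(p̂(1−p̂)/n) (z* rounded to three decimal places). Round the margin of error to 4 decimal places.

ME = 0.0928

Sample proportion p̂ = 34/100 = 0.34000.
SE = √(p̂(1−p̂)/n) = √(0.224400/100) = 0.047371.
z* = 1.960 at the 95% level.
So ME = 0.0928.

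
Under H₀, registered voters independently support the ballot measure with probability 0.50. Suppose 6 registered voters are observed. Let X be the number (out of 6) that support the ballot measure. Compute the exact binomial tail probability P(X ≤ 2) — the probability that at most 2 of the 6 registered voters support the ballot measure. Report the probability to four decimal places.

P = 0.3438

X ~ Binomial(n=6, p=0.50).
P(X ≤ 2) = C(6,0)·0.50^0·0.50^6 + C(6,1)·0.50^1·0.50^5 + C(6,2)·0.50^2·0.50^4.
= 0.015625 + 0.093750 + 0.234375 = 0.3438.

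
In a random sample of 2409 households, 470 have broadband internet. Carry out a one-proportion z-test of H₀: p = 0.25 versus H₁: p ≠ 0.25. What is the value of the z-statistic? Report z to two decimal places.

z = -6.22

Sample proportion p̂ = 470/2409 = 0.19510.
SE₀ = √(0.25·0.75/2409) = 0.008822.
z = (0.19510 − 0.25)/0.008822 = -0.05490/0.008822 = -6.22.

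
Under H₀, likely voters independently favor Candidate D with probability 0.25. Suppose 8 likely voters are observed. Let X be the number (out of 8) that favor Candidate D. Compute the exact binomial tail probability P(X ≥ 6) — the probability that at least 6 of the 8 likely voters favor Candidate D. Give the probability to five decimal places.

X ~ Binomial(n=8, p=0.25).
P(X ≥ 6) = C(8,6)·0.25^6·0.75^2 + C(8,7)·0.25^7·0.75^1 + C(8,8)·0.25^8·0.75^0.
= 0.003845 + 0.000366 + 0.000015 = 0.00423.

P = 0.00423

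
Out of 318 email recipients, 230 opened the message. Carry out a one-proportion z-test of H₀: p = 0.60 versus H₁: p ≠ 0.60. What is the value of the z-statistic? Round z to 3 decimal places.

Sample proportion p̂ = 230/318 = 0.72327.
Null standard error: √(0.60·0.40/318) = √0.000754717 = 0.027472.
z = (0.72327 − 0.60)/0.027472 = 0.12327/0.027472 = 4.487.

z = 4.487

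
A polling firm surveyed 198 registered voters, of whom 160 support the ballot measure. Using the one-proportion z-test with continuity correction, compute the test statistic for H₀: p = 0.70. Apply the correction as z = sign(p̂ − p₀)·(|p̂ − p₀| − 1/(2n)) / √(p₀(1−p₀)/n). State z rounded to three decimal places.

z = 3.241

With x = 160 successes in n = 198, p̂ = 0.80808. p̂ − p₀ = 0.108081.
Continuity correction 1/(2n) = 1/396 = 0.002525.
Corrected numerator: |0.108081| − 0.002525 = 0.105556.
Under H₀, SE = √(p₀(1−p₀)/n) = √(0.70·0.30/198) = √0.001060606 = 0.032567.
z = (+)0.105556/0.032567 = 3.241.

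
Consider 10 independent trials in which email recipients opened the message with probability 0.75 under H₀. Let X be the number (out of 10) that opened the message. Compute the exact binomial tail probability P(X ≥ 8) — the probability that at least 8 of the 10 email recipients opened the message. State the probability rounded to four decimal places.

X ~ Binomial(n=10, p=0.75).
P(X ≥ 8) = C(10,8)·0.75^8·0.25^2 + C(10,9)·0.75^9·0.25^1 + C(10,10)·0.75^10·0.25^0.
= 0.281568 + 0.187712 + 0.056314 = 0.5256.

P = 0.5256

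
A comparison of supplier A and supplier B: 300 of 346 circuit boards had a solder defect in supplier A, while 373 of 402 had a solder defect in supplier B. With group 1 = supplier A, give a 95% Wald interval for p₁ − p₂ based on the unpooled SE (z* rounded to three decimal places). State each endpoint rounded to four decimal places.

(-0.1046, -0.0170)

p̂₁ = 300/346 = 0.86705, p̂₂ = 373/402 = 0.92786; p̂₁ − p̂₂ = -0.06081.
SE = √(0.000333158 + 0.000166506) = √0.000499664 = 0.022353.
z* = 1.960 at the 95% level. Margin = 1.960·0.022353 = 0.04381.
So the interval runs from -0.1046 to -0.0170.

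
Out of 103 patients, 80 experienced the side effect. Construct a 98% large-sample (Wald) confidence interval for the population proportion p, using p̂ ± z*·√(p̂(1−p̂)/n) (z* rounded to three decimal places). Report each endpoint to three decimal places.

(0.681, 0.872)

p̂ = 80/103 = 0.77670.
Standard error of p̂: √(0.173438/103) = √0.001683861 = 0.041035.
The 98% critical value is z* = 2.326.
Margin = 2.326·0.041035 = 0.09545.
CI: 0.77670 ± 0.09545 = (0.681, 0.872).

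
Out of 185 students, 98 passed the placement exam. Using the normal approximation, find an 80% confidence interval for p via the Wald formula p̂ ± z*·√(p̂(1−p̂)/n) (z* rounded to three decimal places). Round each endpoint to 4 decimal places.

(0.4827, 0.5768)

p̂ = 98/185 = 0.52973.
SE = √(p̂(1−p̂)/n) = √(0.249116/185) = 0.036696.
z* = 1.282 at the 80% level.
Margin = 1.282·0.036696 = 0.04704.
So the interval runs from 0.4827 to 0.5768.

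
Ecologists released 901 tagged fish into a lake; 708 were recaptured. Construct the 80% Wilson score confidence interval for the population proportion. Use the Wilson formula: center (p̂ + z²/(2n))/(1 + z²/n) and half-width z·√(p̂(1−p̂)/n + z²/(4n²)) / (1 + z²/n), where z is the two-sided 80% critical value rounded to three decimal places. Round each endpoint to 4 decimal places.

(0.7678, 0.8028)

p̂ = 708/901 = 0.78579; z = 1.282, so z² = 1.643524.
1 + z²/n = 1.001824.
Center = (0.78579 + 0.000912)/1.001824 = 0.78527.
Radicand: p̂(1−p̂)/n + z²/(4n²) = 0.000186817 + 0.000000506 = 0.000187323.
Half-width = 1.282·√0.000187323/1.001824 = 0.01751.
Interval: 0.78527 ± 0.01751 → (0.7678, 0.8028).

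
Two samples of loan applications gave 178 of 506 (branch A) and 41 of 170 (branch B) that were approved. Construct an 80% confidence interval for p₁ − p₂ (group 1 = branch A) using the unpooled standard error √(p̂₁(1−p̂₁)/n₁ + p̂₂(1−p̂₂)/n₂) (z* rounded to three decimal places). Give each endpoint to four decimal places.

(0.0605, 0.1607)

p̂₁ = 178/506 = 0.35178, p̂₂ = 41/170 = 0.24118; p̂₁ − p̂₂ = 0.11060.
SE = √(0.000450653 + 0.001076532) = √0.001527185 = 0.039079.
The 80% critical value is z* = 1.282. Margin of error = 0.05010.
Interval: 0.11060 ± 0.05010 → (0.0605, 0.1607).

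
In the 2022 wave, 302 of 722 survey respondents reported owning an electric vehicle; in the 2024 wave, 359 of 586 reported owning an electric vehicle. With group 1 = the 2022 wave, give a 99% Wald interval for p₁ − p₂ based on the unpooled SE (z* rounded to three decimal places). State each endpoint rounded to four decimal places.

p̂₁ = 302/722 = 0.41828, p̂₂ = 359/586 = 0.61263; p̂₁ − p̂₂ = -0.19435.
SE = √(0.000337011 + 0.000404974) = √0.000741985 = 0.027239.
For 99% confidence, z* = 2.576. Margin = 2.576·0.027239 = 0.07017.
Interval: -0.19435 ± 0.07017 → (-0.2645, -0.1242).

(-0.2645, -0.1242)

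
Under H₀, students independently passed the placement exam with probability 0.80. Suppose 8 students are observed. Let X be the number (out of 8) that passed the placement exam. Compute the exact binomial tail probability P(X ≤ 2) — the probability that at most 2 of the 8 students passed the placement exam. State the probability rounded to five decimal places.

P = 0.00123

X is binomial with n = 8 and p = 0.80.
P(X ≤ 2) = C(8,0)·0.80^0·0.20^8 + C(8,1)·0.80^1·0.20^7 + C(8,2)·0.80^2·0.20^6.
= 0.000003 + 0.000082 + 0.001147 = 0.00123.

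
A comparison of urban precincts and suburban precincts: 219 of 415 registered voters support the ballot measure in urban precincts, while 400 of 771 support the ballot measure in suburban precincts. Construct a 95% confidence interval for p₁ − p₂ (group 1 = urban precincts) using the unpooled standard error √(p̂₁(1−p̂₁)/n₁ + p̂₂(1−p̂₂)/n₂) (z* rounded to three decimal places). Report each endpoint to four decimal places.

(-0.0507, 0.0685)

p̂₁ = 219/415 = 0.52771, p̂₂ = 400/771 = 0.51881; p̂₁ − p̂₂ = 0.00890.
Unpooled SE = √(p̂₁(1−p̂₁)/n₁ + p̂₂(1−p̂₂)/n₂) = √(0.000600559 + 0.000323795) = 0.030403.
For 95% confidence, z* = 1.960. Margin of error = 0.05959.
So the interval runs from -0.0507 to 0.0685.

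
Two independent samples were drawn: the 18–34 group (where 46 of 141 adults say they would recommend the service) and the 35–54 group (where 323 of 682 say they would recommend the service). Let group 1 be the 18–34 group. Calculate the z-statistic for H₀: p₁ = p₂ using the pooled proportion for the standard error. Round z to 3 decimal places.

z = -3.203

p̂₁ = 46/141 = 0.32624, p̂₂ = 323/682 = 0.47361.
Pooling: p̂ = 369/823 = 0.44836.
Pooled SE = √[0.2473333·0.00855847] ≈ 0.046009.
z = (p̂₁ − p̂₂)/SE = (0.32624 − 0.47361)/0.046009 = -0.14737/0.046009 = -3.203.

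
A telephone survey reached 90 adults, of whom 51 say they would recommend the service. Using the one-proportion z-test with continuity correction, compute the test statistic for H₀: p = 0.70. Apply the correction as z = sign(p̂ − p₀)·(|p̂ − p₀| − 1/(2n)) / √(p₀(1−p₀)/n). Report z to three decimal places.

p̂ = 51/90 = 0.56667. p̂ − p₀ = -0.133333.
Continuity correction 1/(2n) = 1/180 = 0.005556.
Corrected numerator: |-0.133333| − 0.005556 = 0.127777.
SE₀ = √(0.70·0.30/90) = 0.048305.
z = −0.127777/0.048305 = -2.645.

z = -2.645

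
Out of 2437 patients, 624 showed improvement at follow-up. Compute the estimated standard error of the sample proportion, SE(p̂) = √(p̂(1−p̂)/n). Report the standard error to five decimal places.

p̂ = 624/2437 = 0.25605.
p̂(1−p̂) = 0.25605·0.74395 = 0.190488.
SE = √(0.190488/2437) = 0.00884.

SE = 0.00884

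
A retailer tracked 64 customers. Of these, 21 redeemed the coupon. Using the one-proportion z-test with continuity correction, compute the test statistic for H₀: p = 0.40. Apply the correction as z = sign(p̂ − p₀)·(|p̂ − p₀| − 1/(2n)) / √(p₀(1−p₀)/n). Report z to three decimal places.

z = -1.046

Sample proportion p̂ = 21/64 = 0.32812. p̂ − p₀ = -0.071875.
1/(2n) = 0.007812.
Corrected numerator: |-0.071875| − 0.007812 = 0.064063.
Under H₀, SE = √(p₀(1−p₀)/n) = √(0.40·0.60/64) = √0.003750000 = 0.061237.
z = (−)0.064063/0.061237 = -1.046.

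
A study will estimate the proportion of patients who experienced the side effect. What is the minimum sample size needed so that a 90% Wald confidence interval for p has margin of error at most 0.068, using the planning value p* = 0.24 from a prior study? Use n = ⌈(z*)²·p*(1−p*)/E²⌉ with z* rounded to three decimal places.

The 90% critical value is z* = 1.645.
p*(1−p*) = 0.24·0.76 = 0.1824.
Required n before rounding: 2.706025 × 0.1824 / 0.068² = 106.743.
⌈106.743⌉ = 107.

n = 107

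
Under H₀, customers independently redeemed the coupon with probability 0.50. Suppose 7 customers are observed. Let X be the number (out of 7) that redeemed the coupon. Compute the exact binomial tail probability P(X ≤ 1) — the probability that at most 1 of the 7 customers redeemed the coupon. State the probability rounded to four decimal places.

X is binomial with n = 7 and p = 0.50.
P(X ≤ 1) = C(7,0)·0.50^0·0.50^7 + C(7,1)·0.50^1·0.50^6.
= 0.007812 + 0.054688 = 0.0625.

P = 0.0625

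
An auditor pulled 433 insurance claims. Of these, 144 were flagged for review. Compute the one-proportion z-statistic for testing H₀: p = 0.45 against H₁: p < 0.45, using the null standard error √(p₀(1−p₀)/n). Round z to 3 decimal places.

The sample proportion is 144/433 = 0.33256.
Under H₀, SE = √(p₀(1−p₀)/n) = √(0.45·0.55/433) = √0.000571594 = 0.023908.
z = (p̂ − p₀)/SE = (0.33256 − 0.45)/0.023908 = -4.912.

z = -4.912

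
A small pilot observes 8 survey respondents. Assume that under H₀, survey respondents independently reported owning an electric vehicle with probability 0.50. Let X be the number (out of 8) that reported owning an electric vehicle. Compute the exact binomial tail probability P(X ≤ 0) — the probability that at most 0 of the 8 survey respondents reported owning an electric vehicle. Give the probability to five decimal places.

X ~ Binomial(n=8, p=0.50).
P(X ≤ 0) = C(8,0)·0.50^0·0.50^8.
= 0.003906 = 0.00391.

P = 0.00391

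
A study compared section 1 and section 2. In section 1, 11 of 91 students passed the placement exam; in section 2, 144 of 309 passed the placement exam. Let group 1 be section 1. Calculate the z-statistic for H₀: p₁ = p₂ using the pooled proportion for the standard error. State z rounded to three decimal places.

p̂₁ = 11/91 = 0.12088, p̂₂ = 144/309 = 0.46602.
Pooled p̂ = (11+144)/(91+309) = 155/400 = 0.38750.
SE = √[p̂(1−p̂)(1/n₁+1/n₂)] = √[0.38750·0.61250·(1/91+1/309)] ≈ 0.058106.
z = -0.34514/0.058106 = -5.940.

z = -5.940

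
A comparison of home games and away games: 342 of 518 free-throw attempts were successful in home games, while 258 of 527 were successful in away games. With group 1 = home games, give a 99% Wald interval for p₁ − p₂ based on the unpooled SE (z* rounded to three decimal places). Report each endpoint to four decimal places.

p̂₁ = 0.66023, p̂₂ = 0.48956, so the observed difference is 0.17067.
Unpooled SE = √(p̂₁(1−p̂₁)/n₁ + p̂₂(1−p̂₂)/n₂) = √(0.000433061 + 0.000474177) = 0.030120.
For 99% confidence, z* = 2.576. Margin = 2.576·0.030120 = 0.07759.
CI: 0.17067 ± 0.07759 = (0.0931, 0.2483).

(0.0931, 0.2483)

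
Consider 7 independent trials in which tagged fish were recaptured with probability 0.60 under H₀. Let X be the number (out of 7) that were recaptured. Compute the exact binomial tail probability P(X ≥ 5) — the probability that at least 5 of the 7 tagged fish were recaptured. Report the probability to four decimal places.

X is binomial with n = 7 and p = 0.60.
P(X ≥ 5) = C(7,5)·0.60^5·0.40^2 + C(7,6)·0.60^6·0.40^1 + C(7,7)·0.60^7·0.40^0.
= 0.261274 + 0.130637 + 0.027994 = 0.4199.

P = 0.4199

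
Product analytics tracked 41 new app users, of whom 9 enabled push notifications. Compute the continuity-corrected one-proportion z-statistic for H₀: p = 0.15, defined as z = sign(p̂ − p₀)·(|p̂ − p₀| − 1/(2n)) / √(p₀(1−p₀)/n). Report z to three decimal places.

p̂ = 9/41 = 0.21951. p̂ − p₀ = 0.069512.
1/(2n) = 0.012195.
Corrected numerator: |0.069512| − 0.012195 = 0.057317.
SE₀ = √(0.15·0.85/41) = 0.055765.
z = +0.057317/0.055765 = 1.028.

z = 1.028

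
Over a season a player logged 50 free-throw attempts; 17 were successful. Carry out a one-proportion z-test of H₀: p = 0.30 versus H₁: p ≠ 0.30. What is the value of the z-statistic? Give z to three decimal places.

With x = 17 successes in n = 50, p̂ = 0.34000.
Under H₀, SE = √(p₀(1−p₀)/n) = √(0.30·0.70/50) = √0.004200000 = 0.064807.
Test statistic: z = 0.04000/0.064807 = 0.617.

z = 0.617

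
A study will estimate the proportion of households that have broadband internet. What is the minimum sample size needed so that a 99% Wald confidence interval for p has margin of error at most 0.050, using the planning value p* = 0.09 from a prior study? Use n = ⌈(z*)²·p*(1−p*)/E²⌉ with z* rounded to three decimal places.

n = 218

For 99% confidence, z* = 2.576.
p*(1−p*) = 0.0819.
(z*)²·p*(1−p*)/E² = 6.635776·0.0819/0.002500 = 217.388.
⌈217.388⌉ = 218.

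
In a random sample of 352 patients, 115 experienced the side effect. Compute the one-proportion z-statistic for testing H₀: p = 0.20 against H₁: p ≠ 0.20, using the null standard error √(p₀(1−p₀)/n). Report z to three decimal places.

p̂ = 115/352 = 0.32670.
Under H₀, SE = √(p₀(1−p₀)/n) = √(0.20·0.80/352) = √0.000454545 = 0.021320.
z = (0.32670 − 0.20)/0.021320 = 0.12670/0.021320 = 5.943.

z = 5.943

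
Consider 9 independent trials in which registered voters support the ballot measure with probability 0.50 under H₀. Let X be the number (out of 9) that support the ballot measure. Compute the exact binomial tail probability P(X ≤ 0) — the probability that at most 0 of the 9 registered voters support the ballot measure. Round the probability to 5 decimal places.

P = 0.00195

X is binomial with n = 9 and p = 0.50.
P(X ≤ 0) = C(9,0)·0.50^0·0.50^9.
= 0.001953 = 0.00195.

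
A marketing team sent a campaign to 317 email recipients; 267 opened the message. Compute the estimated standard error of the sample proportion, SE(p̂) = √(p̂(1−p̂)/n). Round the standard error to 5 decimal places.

SE = 0.02047

The sample proportion is 267/317 = 0.84227.
p̂(1−p̂) = 0.132851.
Dividing by n and taking the root: √0.000419088 = 0.02047.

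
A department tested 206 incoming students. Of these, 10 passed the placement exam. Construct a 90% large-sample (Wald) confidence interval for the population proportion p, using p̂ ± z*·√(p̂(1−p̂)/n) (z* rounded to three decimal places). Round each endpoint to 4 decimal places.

(0.0239, 0.0732)

The sample proportion is 10/206 = 0.04854.
SE(p̂) = √(0.04854·0.95146/206) = 0.014974.
For 90% confidence, z* = 1.645.
Margin = 1.645·0.014974 = 0.02463.
Interval: 0.04854 ± 0.02463 → (0.0239, 0.0732).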